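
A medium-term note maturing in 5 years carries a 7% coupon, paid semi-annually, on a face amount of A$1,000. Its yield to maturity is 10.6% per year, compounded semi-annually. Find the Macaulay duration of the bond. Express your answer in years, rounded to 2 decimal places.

4.24 years

Periodic yield y = 0.053. Discount each cash flow and weight by its period:
  t   CF        PV=CF/(1+0.053)^t    t·PV
  1        35.00        33.2384        33.2384
  2        35.00        31.5654        63.1308
  3        35.00        29.9766        89.9299
  4        35.00        28.4678       113.8714
  5        35.00        27.0350       135.1749
  6        35.00        25.6743       154.0455
  7        35.00        24.3820       170.6740
  8        35.00        23.1548       185.2384
  9        35.00        21.9894       197.9043
  10    1,035.00       617.5280     6,175.2798
  Σ                    863.0116     7,318.4874
Price P = Σ PV = 863.0116.
Macaulay duration = Σ(t·PV) / P = 7,318.4874 / 863.0116 = 8.48017 half-year periods.
In years: 8.48017 / 2 = 4.24009 years.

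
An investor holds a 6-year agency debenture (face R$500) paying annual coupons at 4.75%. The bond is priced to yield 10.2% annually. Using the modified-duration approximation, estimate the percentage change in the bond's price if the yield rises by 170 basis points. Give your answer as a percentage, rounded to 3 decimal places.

-8.101%

Periodic yield y = 0.102. Modified duration first:
  t   CF        PV=CF/(1+0.102)^t    t·PV
  1        23.75        21.5517        21.5517
  2        23.75        19.5569        39.1138
  3        23.75        17.7467        53.2402
  4        23.75        16.1041        64.4165
  5        23.75        14.6135        73.0677
  6       523.75       292.4384     1,754.6307
  Σ                    382.0115     2,006.0207
P = 382.0115; D_Mac = 5.25120 yrs; D_mod = 5.25120/(1+0.102) = 4.76516 yrs.
ΔP/P ≈ -D_mod · Δy = -4.76516 × (+0.017) = -0.081008 = -8.1008%.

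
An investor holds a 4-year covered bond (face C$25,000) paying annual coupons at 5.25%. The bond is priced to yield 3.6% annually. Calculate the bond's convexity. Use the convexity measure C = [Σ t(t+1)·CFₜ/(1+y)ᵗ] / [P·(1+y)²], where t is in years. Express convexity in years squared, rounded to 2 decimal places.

16.90

With y = 0.036:
  t   CF        PV=CF/(1+0.036)^t    t·PV        t(t+1)·PV
  1     1,312.50     1,266.8919     1,266.8919       2,533.7838
  2     1,312.50     1,222.8686     2,445.7372       7,337.2117
  3     1,312.50     1,180.3751     3,541.1254      14,164.5014
  4    26,312.50    22,841.4196    91,365.6783     456,828.3916
  Σ                 26,511.5552    98,619.4328     480,863.8885
P = 26,511.5552.
Convexity = Σ t(t+1)·PV / [P·(1+y)²] = 480,863.8885 / (26,511.5552 × 1.073296) = 16.89925.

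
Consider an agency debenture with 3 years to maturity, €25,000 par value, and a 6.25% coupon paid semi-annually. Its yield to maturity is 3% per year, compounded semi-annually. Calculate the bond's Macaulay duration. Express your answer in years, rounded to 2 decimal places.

Periodic yield y = 0.015. Discount each cash flow and weight by its period:
  t   CF        PV=CF/(1+0.015)^t    t·PV
  1       781.25       769.7044       769.7044
  2       781.25       758.3295     1,516.6590
  3       781.25       747.1227     2,241.3680
  4       781.25       736.0814     2,944.3257
  5       781.25       725.2034     3,626.0169
  6    25,781.25    23,578.0409   141,468.2454
  Σ                 27,314.4823   152,566.3194
Price P = Σ PV = 27,314.4823.
Macaulay duration = Σ(t·PV) / P = 152,566.3194 / 27,314.4823 = 5.58555 half-year periods.
In years: 5.58555 / 2 = 2.79277 years.

2.79 years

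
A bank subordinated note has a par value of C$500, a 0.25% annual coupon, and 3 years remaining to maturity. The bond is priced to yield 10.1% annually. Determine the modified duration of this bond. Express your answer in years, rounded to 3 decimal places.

2.717 years

Periodic yield y = 0.101. First find Macaulay duration:
  t   CF        PV=CF/(1+0.101)^t    t·PV
  1         1.25         1.1353         1.1353
  2         1.25         1.0312         2.0624
  3       501.25       375.5713     1,126.7140
  Σ                    377.7378     1,129.9117
P = 377.7378; Macaulay duration = 1,129.9117 / 377.7378 = 2.99126 years.
Modified duration = D_Mac / (1 + y) = 2.99126 / 1.101 = 2.71686 years.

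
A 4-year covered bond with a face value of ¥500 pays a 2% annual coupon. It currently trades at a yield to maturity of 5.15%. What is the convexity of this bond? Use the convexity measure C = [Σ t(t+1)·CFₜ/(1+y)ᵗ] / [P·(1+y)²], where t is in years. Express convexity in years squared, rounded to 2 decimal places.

With y = 0.0515:
  t   CF        PV=CF/(1+0.0515)^t    t·PV        t(t+1)·PV
  1        10.00         9.5102         9.5102          19.0204
  2        10.00         9.0444        18.0889          54.2666
  3        10.00         8.6015        25.8044         103.2175
  4       510.00       417.1892     1,668.7568       8,343.7842
  Σ                    444.3453     1,722.1603       8,520.2888
P = 444.3453.
Convexity = Σ t(t+1)·PV / [P·(1+y)²] = 8,520.2888 / (444.3453 × 1.105652) = 17.34264.

17.34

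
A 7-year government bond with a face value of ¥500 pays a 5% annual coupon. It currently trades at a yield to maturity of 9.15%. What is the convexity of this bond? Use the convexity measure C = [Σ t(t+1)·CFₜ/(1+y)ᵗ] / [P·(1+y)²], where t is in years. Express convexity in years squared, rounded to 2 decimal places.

With y = 0.0915:
  t   CF        PV=CF/(1+0.0915)^t    t·PV        t(t+1)·PV
  1        25.00        22.9043        22.9043          45.8085
  2        25.00        20.9842        41.9684         125.9052
  3        25.00        19.2251        57.6753         230.7013
  4        25.00        17.6135        70.4539         352.2695
  5        25.00        16.1369        80.6847         484.1083
  6        25.00        14.7842        88.7051         620.9360
  7       525.00       284.4416     1,991.0912      15,928.7300
  Σ                    396.0898     2,353.4830      17,788.4589
P = 396.0898.
Convexity = Σ t(t+1)·PV / [P·(1+y)²] = 17,788.4589 / (396.0898 × 1.191372) = 37.69617.

37.70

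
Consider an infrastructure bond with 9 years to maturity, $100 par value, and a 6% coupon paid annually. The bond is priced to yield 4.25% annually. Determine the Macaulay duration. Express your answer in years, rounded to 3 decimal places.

Periodic yield y = 0.0425. Discount each cash flow and weight by its year:
  t   CF        PV=CF/(1+0.0425)^t    t·PV
  1         6.00         5.7554         5.7554
  2         6.00         5.5208        11.0415
  3         6.00         5.2957        15.8871
  4         6.00         5.0798        20.3192
  5         6.00         4.8727        24.3636
  6         6.00         4.6741        28.0444
  7         6.00         4.4835        31.3846
  8         6.00         4.3007        34.4059
  9       106.00        72.8822       655.9395
  Σ                    112.8649       827.1412
Price P = Σ PV = 112.8649.
Macaulay duration = Σ(t·PV) / P = 827.1412 / 112.8649 = 7.32860 years.

7.329 years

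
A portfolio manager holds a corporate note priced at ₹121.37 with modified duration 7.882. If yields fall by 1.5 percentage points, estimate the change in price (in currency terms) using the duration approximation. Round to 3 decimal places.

+₹14.350

Duration approximation: ΔP/P ≈ -D_mod · Δy = -7.882 × (-0.015) = +0.118230.
ΔP ≈ 121.37 × (+0.118230) = +14.3495751.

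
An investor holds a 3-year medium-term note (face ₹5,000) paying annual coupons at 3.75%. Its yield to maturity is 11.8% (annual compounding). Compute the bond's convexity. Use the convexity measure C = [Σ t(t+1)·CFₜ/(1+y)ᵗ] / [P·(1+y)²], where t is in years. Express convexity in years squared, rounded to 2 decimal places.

9.09

With y = 0.118:
  t   CF        PV=CF/(1+0.118)^t    t·PV        t(t+1)·PV
  1       187.50       167.7102       167.7102         335.4204
  2       187.50       150.0091       300.0182         900.0547
  3     5,187.50     3,712.2114    11,136.6342      44,546.5367
  Σ                  4,029.9307    11,604.3626      45,782.0118
P = 4,029.9307.
Convexity = Σ t(t+1)·PV / [P·(1+y)²] = 45,782.0118 / (4,029.9307 × 1.249924) = 9.08895.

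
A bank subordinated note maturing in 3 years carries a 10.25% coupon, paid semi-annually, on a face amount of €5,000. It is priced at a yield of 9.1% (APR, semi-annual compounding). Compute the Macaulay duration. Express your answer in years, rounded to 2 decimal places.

Periodic yield y = 0.0455. Discount each cash flow and weight by its period:
  t   CF        PV=CF/(1+0.0455)^t    t·PV
  1       256.25       245.0980       245.0980
  2       256.25       234.4314       468.8628
  3       256.25       224.2290       672.6870
  4       256.25       214.4706       857.8823
  5       256.25       205.1369     1,025.6843
  6     5,256.25     4,024.6840    24,148.1042
  Σ                  5,148.0499    27,418.3186
Price P = Σ PV = 5,148.0499.
Macaulay duration = Σ(t·PV) / P = 27,418.3186 / 5,148.0499 = 5.32596 half-year periods.
In years: 5.32596 / 2 = 2.66298 years.

2.66 years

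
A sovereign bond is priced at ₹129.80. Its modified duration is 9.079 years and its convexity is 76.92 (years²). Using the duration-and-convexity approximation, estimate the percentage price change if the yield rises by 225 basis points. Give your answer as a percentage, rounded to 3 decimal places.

-18.481%

Duration effect: -D_mod·Δy = -9.079 × (+0.0225) = -0.2042775
Convexity effect: ½·C·(Δy)² = 0.5 × 76.92 × (0.0225)² = +0.019470375
ΔP/P ≈ -0.2042775 + 0.019470375 = -0.184807125
= -18.4807125%.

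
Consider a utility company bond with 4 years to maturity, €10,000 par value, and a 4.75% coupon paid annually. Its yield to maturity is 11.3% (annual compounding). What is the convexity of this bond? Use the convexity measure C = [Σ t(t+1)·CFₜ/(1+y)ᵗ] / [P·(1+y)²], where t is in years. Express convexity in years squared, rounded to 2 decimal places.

14.55

With y = 0.113:
  t   CF        PV=CF/(1+0.113)^t    t·PV        t(t+1)·PV
  1       475.00       426.7745       426.7745         853.5490
  2       475.00       383.4452       766.8904       2,300.6711
  3       475.00       344.5150     1,033.5450       4,134.1798
  4    10,475.00     6,826.1114    27,304.4458     136,522.2289
  Σ                  7,980.8461    29,531.6556     143,810.6287
P = 7,980.8461.
Convexity = Σ t(t+1)·PV / [P·(1+y)²] = 143,810.6287 / (7,980.8461 × 1.238769) = 14.54627.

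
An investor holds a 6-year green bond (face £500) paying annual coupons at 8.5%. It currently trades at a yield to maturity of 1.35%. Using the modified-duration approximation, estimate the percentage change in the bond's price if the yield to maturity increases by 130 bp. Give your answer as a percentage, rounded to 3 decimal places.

Periodic yield y = 0.0135. Modified duration first:
  t   CF        PV=CF/(1+0.0135)^t    t·PV
  1        42.50        41.9339        41.9339
  2        42.50        41.3753        82.7507
  3        42.50        40.8242       122.4726
  4        42.50        40.2804       161.1217
  5        42.50        39.7439       198.7194
  6       542.50       500.5612     3,003.3675
  Σ                    704.7189     3,610.3656
P = 704.7189; D_Mac = 5.12313 yrs; D_mod = 5.12313/(1+0.0135) = 5.05489 yrs.
ΔP/P ≈ -D_mod · Δy = -5.05489 × (+0.013) = -0.065714 = -6.5714%.

-6.571%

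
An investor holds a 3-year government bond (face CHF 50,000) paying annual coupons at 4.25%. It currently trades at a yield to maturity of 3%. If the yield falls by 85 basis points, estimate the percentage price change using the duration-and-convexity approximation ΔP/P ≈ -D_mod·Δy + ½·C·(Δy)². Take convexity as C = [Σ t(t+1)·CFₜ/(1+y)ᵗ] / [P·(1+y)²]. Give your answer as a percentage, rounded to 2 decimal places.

With y = 0.03:
  t   CF        PV=CF/(1+0.03)^t    t·PV        t(t+1)·PV
  1     2,125.00     2,063.1068     2,063.1068       4,126.2136
  2     2,125.00     2,003.0163     4,006.0326      12,018.0978
  3    52,125.00    47,701.7590   143,105.2770     572,421.1079
  Σ                 51,767.8821   149,174.4164     588,565.4194
P = 51,767.8821; D_Mac = 2.88160 yrs; D_mod = 2.79767 yrs; C = 10.71667.
Duration effect: -2.79767 × (-0.0085) = +0.023780
Convexity effect: 0.5 × 10.71667 × (-0.0085)² = +0.0003871
ΔP/P ≈ +0.023780 + 0.0003871 = +0.024167 = +2.4167%.

+2.42%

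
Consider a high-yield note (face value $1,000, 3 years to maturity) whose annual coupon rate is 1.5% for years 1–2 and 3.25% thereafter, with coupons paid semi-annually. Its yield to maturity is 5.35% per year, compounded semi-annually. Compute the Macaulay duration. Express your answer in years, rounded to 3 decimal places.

2.938 years

Periodic yield y = 0.02675. Discount each cash flow and weight by its period:
  t   CF        PV=CF/(1+0.02675)^t    t·PV
  1         7.50         7.3046         7.3046
  2         7.50         7.1143        14.2286
  3         7.50         6.9289        20.7868
  4         7.50         6.7484        26.9937
  5        16.25        14.2406        71.2032
  6     1,016.25       867.3858     5,204.3146
  Σ                    909.7227     5,344.8316
Price P = Σ PV = 909.7227.
Macaulay duration = Σ(t·PV) / P = 5,344.8316 / 909.7227 = 5.87523 half-year periods.
In years: 5.87523 / 2 = 2.93762 years.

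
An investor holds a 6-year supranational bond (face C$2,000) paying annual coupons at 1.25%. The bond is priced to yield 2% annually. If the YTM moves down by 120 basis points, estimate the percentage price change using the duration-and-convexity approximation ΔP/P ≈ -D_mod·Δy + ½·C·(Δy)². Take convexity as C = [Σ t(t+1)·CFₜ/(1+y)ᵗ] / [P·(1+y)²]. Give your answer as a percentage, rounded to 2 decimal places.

With y = 0.02:
  t   CF        PV=CF/(1+0.02)^t    t·PV        t(t+1)·PV
  1        25.00        24.5098        24.5098          49.0196
  2        25.00        24.0292        48.0584         144.1753
  3        25.00        23.5581        70.6742         282.6967
  4        25.00        23.0961        92.3845         461.9227
  5        25.00        22.6433       113.2164         679.2981
  6     2,025.00     1,798.1420    10,788.8523      75,521.9661
  Σ                  1,915.9785    11,137.6956      77,139.0785
P = 1,915.9785; D_Mac = 5.81306 yrs; D_mod = 5.69908 yrs; C = 38.69755.
Duration effect: -5.69908 × (-0.012) = +0.068389
Convexity effect: 0.5 × 38.69755 × (-0.012)² = +0.0027862
ΔP/P ≈ +0.068389 + 0.0027862 = +0.071175 = +7.1175%.

+7.12%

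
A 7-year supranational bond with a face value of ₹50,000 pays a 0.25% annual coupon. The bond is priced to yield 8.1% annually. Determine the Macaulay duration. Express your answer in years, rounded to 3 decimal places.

6.928 years

Periodic yield y = 0.081. Discount each cash flow and weight by its year:
  t   CF        PV=CF/(1+0.081)^t    t·PV
  1       125.00       115.6337       115.6337
  2       125.00       106.9692       213.9383
  3       125.00        98.9539       296.8617
  4       125.00        91.5392       366.1569
  5       125.00        84.6801       423.4007
  6       125.00        78.3350       470.0100
  7    50,125.00    29,058.5894   203,410.1256
  Σ                 29,634.7005   205,296.1269
Price P = Σ PV = 29,634.7005.
Macaulay duration = Σ(t·PV) / P = 205,296.1269 / 29,634.7005 = 6.92756 years.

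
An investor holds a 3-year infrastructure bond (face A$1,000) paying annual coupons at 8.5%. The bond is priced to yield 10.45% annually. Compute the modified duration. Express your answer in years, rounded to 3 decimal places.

2.503 years

Periodic yield y = 0.1045. First find Macaulay duration:
  t   CF        PV=CF/(1+0.1045)^t    t·PV
  1        85.00        76.9579        76.9579
  2        85.00        69.6767       139.3534
  3     1,085.00       805.2534     2,415.7603
  Σ                    951.8880     2,632.0715
P = 951.8880; Macaulay duration = 2,632.0715 / 951.8880 = 2.76511 years.
Modified duration = D_Mac / (1 + y) = 2.76511 / 1.1045 = 2.50349 years.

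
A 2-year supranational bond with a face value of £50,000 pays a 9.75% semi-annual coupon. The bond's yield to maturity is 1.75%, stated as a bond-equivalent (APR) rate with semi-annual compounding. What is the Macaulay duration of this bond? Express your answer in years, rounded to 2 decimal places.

1.88 years

Periodic yield y = 0.00875. Discount each cash flow and weight by its period:
  t   CF        PV=CF/(1+0.00875)^t    t·PV
  1     2,437.50     2,416.3569     2,416.3569
  2     2,437.50     2,395.3972     4,790.7943
  3     2,437.50     2,374.6192     7,123.8577
  4    52,437.50    50,641.6430   202,566.5720
  Σ                 57,828.0163   216,897.5808
Price P = Σ PV = 57,828.0163.
Macaulay duration = Σ(t·PV) / P = 216,897.5808 / 57,828.0163 = 3.75074 half-year periods.
In years: 3.75074 / 2 = 1.87537 years.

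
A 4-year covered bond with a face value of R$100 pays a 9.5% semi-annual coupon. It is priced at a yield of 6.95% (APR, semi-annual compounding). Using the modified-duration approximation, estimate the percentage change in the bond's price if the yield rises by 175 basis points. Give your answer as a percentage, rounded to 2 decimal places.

-5.83%

Periodic yield y = 0.03475. Modified duration first:
  t   CF        PV=CF/(1+0.03475)^t    t·PV
  1         4.75         4.5905         4.5905
  2         4.75         4.4363         8.8726
  3         4.75         4.2873        12.8620
  4         4.75         4.1434        16.5734
  5         4.75         4.0042        20.0210
  6         4.75         3.8697        23.2184
  7         4.75         3.7398        26.1784
  8       104.75        79.7022       637.6180
  Σ                    108.7734       749.9343
P = 108.7734; D_Mac = 6.89446 half-year periods = 3.44723 yrs; D_mod = 3.44723/(1+0.03475) = 3.33146 yrs.
ΔP/P ≈ -D_mod · Δy = -3.33146 × (+0.0175) = -0.058301 = -5.8301%.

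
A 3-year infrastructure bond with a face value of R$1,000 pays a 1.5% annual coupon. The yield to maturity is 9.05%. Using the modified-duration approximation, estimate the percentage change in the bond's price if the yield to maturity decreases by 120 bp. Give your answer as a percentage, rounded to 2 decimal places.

+3.25%

Periodic yield y = 0.0905. Modified duration first:
  t   CF        PV=CF/(1+0.0905)^t    t·PV
  1        15.00        13.7552        13.7552
  2        15.00        12.6136        25.2273
  3     1,015.00       782.6886     2,348.0659
  Σ                    809.0574     2,387.0483
P = 809.0574; D_Mac = 2.95041 yrs; D_mod = 2.95041/(1+0.0905) = 2.70555 yrs.
ΔP/P ≈ -D_mod · Δy = -2.70555 × (-0.012) = +0.032467 = +3.2467%.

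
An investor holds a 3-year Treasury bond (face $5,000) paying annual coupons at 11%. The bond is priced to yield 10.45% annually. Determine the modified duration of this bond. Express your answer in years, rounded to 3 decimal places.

Periodic yield y = 0.1045. First find Macaulay duration:
  t   CF        PV=CF/(1+0.1045)^t    t·PV
  1       550.00       497.9629       497.9629
  2       550.00       450.8491       901.6983
  3     5,550.00     4,119.0382    12,357.1147
  Σ                  5,067.8503    13,756.7758
P = 5,067.8503; Macaulay duration = 13,756.7758 / 5,067.8503 = 2.71452 years.
Modified duration = D_Mac / (1 + y) = 2.71452 / 1.1045 = 2.45769 years.

2.458 years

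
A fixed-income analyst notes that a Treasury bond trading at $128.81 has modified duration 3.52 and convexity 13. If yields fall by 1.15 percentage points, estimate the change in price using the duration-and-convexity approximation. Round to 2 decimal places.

Duration effect: -D_mod·Δy = -3.52 × (-0.0115) = +0.040480
Convexity effect: ½·C·(Δy)² = 0.5 × 13 × (-0.0115)² = +0.000859625
ΔP/P ≈ +0.040480 + 0.000859625 = +0.041339625
ΔP ≈ 128.81 × (+0.041339625) = +5.32495709625.

+$5.32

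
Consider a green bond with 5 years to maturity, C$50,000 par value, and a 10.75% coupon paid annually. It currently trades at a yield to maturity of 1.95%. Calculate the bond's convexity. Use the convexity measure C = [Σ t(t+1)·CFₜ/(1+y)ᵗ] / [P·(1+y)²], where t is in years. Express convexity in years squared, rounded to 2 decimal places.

With y = 0.0195:
  t   CF        PV=CF/(1+0.0195)^t    t·PV        t(t+1)·PV
  1     5,375.00     5,272.1923     5,272.1923      10,544.3845
  2     5,375.00     5,171.3509    10,342.7018      31,028.1055
  3     5,375.00     5,072.4384    15,217.3151      60,869.2603
  4     5,375.00     4,975.4177    19,901.6709      99,508.3543
  5    55,375.00    50,277.9531   251,389.7656   1,508,338.5935
  Σ                 70,769.3524   302,123.6456   1,710,288.6981
P = 70,769.3524.
Convexity = Σ t(t+1)·PV / [P·(1+y)²] = 1,710,288.6981 / (70,769.3524 × 1.039380) = 23.25143.

23.25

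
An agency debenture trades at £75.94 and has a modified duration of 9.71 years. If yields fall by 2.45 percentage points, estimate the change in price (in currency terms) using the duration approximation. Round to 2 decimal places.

Duration approximation: ΔP/P ≈ -D_mod · Δy = -9.71 × (-0.0245) = +0.237895.
ΔP ≈ 75.94 × (+0.237895) = +18.0657463.

+£18.07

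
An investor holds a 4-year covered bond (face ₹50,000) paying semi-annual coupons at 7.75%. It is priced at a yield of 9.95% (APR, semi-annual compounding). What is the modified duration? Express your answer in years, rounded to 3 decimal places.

3.328 years

Periodic yield y = 0.04975. First find Macaulay duration:
  t   CF        PV=CF/(1+0.04975)^t    t·PV
  1     1,937.50     1,845.6775     1,845.6775
  2     1,937.50     1,758.2068     3,516.4135
  3     1,937.50     1,674.8814     5,024.6442
  4     1,937.50     1,595.5050     6,382.0201
  5     1,937.50     1,519.8905     7,599.4524
  6     1,937.50     1,447.8595     8,687.1568
  7     1,937.50     1,379.2422     9,654.6952
  8    51,937.50    35,220.3749   281,762.9993
  Σ                 46,441.6378   324,473.0591
P = 46,441.6378; Macaulay duration = 324,473.0591 / 46,441.6378 = 6.98668 half-year periods = 3.49334 years.
Modified duration = D_Mac / (1 + y) = 3.49334 / 1.04975 = 3.32778 years.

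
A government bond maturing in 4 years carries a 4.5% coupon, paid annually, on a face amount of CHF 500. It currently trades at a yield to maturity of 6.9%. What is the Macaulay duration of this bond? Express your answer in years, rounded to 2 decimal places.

3.74 years

Periodic yield y = 0.069. Discount each cash flow and weight by its year:
  t   CF        PV=CF/(1+0.069)^t    t·PV
  1        22.50        21.0477        21.0477
  2        22.50        19.6892        39.3783
  3        22.50        18.4183        55.2549
  4       522.50       400.1064     1,600.4255
  Σ                    459.2615     1,716.1064
Price P = Σ PV = 459.2615.
Macaulay duration = Σ(t·PV) / P = 1,716.1064 / 459.2615 = 3.73666 years.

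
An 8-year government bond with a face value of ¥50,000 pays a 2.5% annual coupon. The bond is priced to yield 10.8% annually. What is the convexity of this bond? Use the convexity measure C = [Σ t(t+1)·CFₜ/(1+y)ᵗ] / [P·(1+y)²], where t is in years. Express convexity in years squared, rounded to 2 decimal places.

49.90

With y = 0.108:
  t   CF        PV=CF/(1+0.108)^t    t·PV        t(t+1)·PV
  1     1,250.00     1,128.1588     1,128.1588       2,256.3177
  2     1,250.00     1,018.1939     2,036.3878       6,109.1634
  3     1,250.00       918.9476     2,756.8427      11,027.3708
  4     1,250.00       829.3751     3,317.5002      16,587.5012
  5     1,250.00       748.5334     3,742.6672      22,456.0034
  6     1,250.00       675.5717     4,053.4302      28,374.0115
  7     1,250.00       609.7218     4,268.0523      34,144.4182
  8    51,250.00    22,561.9061   180,495.2485   1,624,457.2361
  Σ                 28,490.4083   201,798.2878   1,745,412.0224
P = 28,490.4083.
Convexity = Σ t(t+1)·PV / [P·(1+y)²] = 1,745,412.0224 / (28,490.4083 × 1.227664) = 49.90221.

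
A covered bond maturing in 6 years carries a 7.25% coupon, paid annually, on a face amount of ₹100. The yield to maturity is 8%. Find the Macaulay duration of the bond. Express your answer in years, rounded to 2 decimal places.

5.05 years

Periodic yield y = 0.08. Discount each cash flow and weight by its year:
  t   CF        PV=CF/(1+0.08)^t    t·PV
  1         7.25         6.7130         6.7130
  2         7.25         6.2157        12.4314
  3         7.25         5.7553        17.2659
  4         7.25         5.3290        21.3159
  5         7.25         4.9342        24.6711
  6       107.25        67.5857       405.5142
  Σ                     96.5328       487.9114
Price P = Σ PV = 96.5328.
Macaulay duration = Σ(t·PV) / P = 487.9114 / 96.5328 = 5.05436 years.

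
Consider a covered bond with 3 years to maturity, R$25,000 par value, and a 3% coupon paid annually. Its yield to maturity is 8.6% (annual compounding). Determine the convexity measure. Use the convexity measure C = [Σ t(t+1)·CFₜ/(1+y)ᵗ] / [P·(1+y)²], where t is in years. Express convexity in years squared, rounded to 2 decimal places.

With y = 0.086:
  t   CF        PV=CF/(1+0.086)^t    t·PV        t(t+1)·PV
  1       750.00       690.6077       690.6077       1,381.2155
  2       750.00       635.9187     1,271.8374       3,815.5123
  3    25,750.00    20,104.2445    60,312.7335     241,250.9342
  Σ                 21,430.7710    62,275.1787     246,447.6620
P = 21,430.7710.
Convexity = Σ t(t+1)·PV / [P·(1+y)²] = 246,447.6620 / (21,430.7710 × 1.179396) = 9.75051.

9.75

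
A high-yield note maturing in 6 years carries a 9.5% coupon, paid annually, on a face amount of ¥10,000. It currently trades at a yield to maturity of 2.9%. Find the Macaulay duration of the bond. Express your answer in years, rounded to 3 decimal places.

Periodic yield y = 0.029. Discount each cash flow and weight by its year:
  t   CF        PV=CF/(1+0.029)^t    t·PV
  1       950.00       923.2264       923.2264
  2       950.00       897.2074     1,794.4148
  3       950.00       871.9217     2,615.7651
  4       950.00       847.3486     3,389.3943
  5       950.00       823.4680     4,117.3400
  6    10,950.00     9,224.0547    55,344.3283
  Σ                 13,587.2268    68,184.4690
Price P = Σ PV = 13,587.2268.
Macaulay duration = Σ(t·PV) / P = 68,184.4690 / 13,587.2268 = 5.01828 years.

5.018 years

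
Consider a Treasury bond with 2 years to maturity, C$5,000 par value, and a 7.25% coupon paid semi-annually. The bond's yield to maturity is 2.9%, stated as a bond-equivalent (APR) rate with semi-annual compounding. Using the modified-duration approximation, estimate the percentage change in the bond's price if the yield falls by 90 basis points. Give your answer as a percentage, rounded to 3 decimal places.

+1.687%

Periodic yield y = 0.0145. Modified duration first:
  t   CF        PV=CF/(1+0.0145)^t    t·PV
  1       181.25       178.6594       178.6594
  2       181.25       176.1059       352.2118
  3       181.25       173.5889       520.7666
  4     5,181.25     4,891.3230    19,565.2920
  Σ                  5,419.6772    20,616.9298
P = 5,419.6772; D_Mac = 3.80409 half-year periods = 1.90204 yrs; D_mod = 1.90204/(1+0.0145) = 1.87486 yrs.
ΔP/P ≈ -D_mod · Δy = -1.87486 × (-0.009) = +0.016874 = +1.6874%.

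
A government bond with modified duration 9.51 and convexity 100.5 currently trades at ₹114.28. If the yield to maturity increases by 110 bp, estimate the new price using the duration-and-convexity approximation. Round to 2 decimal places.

Duration effect: -D_mod·Δy = -9.51 × (+0.011) = -0.104610
Convexity effect: ½·C·(Δy)² = 0.5 × 100.5 × (0.011)² = +0.00608025
ΔP/P ≈ -0.104610 + 0.00608025 = -0.09852975
New price ≈ 114.28 × (1 - 0.09852975) = 103.02002017.

₹103.02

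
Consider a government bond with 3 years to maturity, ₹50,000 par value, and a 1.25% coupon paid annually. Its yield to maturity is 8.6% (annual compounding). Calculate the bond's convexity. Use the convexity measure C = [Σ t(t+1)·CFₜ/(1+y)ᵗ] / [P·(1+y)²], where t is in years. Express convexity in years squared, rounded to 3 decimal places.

With y = 0.086:
  t   CF        PV=CF/(1+0.086)^t    t·PV        t(t+1)·PV
  1       625.00       575.5064       575.5064       1,151.0129
  2       625.00       529.9323     1,059.8645       3,179.5936
  3    50,625.00    39,525.3351   118,576.0053     474,304.0210
  Σ                 40,630.7738   120,211.3762     478,634.6275
P = 40,630.7738.
Convexity = Σ t(t+1)·PV / [P·(1+y)²] = 478,634.6275 / (40,630.7738 × 1.179396) = 9.98825.

9.988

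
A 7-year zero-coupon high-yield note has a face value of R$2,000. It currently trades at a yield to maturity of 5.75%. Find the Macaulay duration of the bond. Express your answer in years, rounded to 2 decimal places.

7.00 years

A zero-coupon bond has a single cash flow at maturity, so its Macaulay duration equals its maturity: 7 years.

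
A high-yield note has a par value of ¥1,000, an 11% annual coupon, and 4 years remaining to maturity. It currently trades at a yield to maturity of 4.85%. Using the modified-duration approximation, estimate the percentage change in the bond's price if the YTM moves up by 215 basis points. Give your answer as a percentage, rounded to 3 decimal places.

-7.175%

Periodic yield y = 0.0485. Modified duration first:
  t   CF        PV=CF/(1+0.0485)^t    t·PV
  1       110.00       104.9118       104.9118
  2       110.00       100.0589       200.1178
  3       110.00        95.4305       286.2916
  4     1,110.00       918.4367     3,673.7469
  Σ                  1,218.8380     4,265.0681
P = 1,218.8380; D_Mac = 3.49929 yrs; D_mod = 3.49929/(1+0.0485) = 3.33743 yrs.
ΔP/P ≈ -D_mod · Δy = -3.33743 × (+0.0215) = -0.071755 = -7.1755%.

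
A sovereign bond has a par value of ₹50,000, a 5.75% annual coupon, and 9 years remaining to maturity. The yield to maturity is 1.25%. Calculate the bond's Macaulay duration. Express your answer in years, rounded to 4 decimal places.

Periodic yield y = 0.0125. Discount each cash flow and weight by its year:
  t   CF        PV=CF/(1+0.0125)^t    t·PV
  1     2,875.00     2,839.5062     2,839.5062
  2     2,875.00     2,804.4505     5,608.9011
  3     2,875.00     2,769.8277     8,309.4831
  4     2,875.00     2,735.6323    10,942.5292
  5     2,875.00     2,701.8591    13,509.2953
  6     2,875.00     2,668.5028    16,011.0166
  7     2,875.00     2,635.5583    18,448.9080
  8     2,875.00     2,603.0205    20,824.1643
  9    52,875.00    47,281.9189   425,537.2698
  Σ                 69,040.2762   522,031.0734
Price P = Σ PV = 69,040.2762.
Macaulay duration = Σ(t·PV) / P = 522,031.0734 / 69,040.2762 = 7.56125 years.

7.5613 years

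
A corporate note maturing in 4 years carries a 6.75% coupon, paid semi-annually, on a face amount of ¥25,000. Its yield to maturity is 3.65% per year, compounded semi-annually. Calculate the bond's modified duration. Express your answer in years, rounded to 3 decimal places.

3.534 years

Periodic yield y = 0.01825. First find Macaulay duration:
  t   CF        PV=CF/(1+0.01825)^t    t·PV
  1       843.75       828.6275       828.6275
  2       843.75       813.7761     1,627.5523
  3       843.75       799.1909     2,397.5727
  4       843.75       784.8671     3,139.4683
  5       843.75       770.8000     3,853.9999
  6       843.75       756.9850     4,541.9100
  7       843.75       743.4176     5,203.9234
  8    25,843.75    22,362.4911   178,899.9290
  Σ                 27,860.1554   200,492.9831
P = 27,860.1554; Macaulay duration = 200,492.9831 / 27,860.1554 = 7.19641 half-year periods = 3.59820 years.
Modified duration = D_Mac / (1 + y) = 3.59820 / 1.01825 = 3.53371 years.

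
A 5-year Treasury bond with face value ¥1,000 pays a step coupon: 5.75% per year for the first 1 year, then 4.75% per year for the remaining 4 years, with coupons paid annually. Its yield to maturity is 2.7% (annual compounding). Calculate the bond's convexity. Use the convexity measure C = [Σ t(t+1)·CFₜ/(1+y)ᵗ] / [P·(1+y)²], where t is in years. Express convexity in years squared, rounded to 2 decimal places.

25.13

With y = 0.027:
  t   CF        PV=CF/(1+0.027)^t    t·PV        t(t+1)·PV
  1        57.50        55.9883        55.9883         111.9766
  2        47.50        45.0353        90.0705         270.2116
  3        47.50        43.8513       131.5538         526.2154
  4        47.50        42.6984       170.7937         853.9685
  5     1,047.50       916.8574     4,584.2872      27,505.7232
  Σ                  1,104.4307     5,032.6936      29,268.0953
P = 1,104.4307.
Convexity = Σ t(t+1)·PV / [P·(1+y)²] = 29,268.0953 / (1,104.4307 × 1.054729) = 25.12552.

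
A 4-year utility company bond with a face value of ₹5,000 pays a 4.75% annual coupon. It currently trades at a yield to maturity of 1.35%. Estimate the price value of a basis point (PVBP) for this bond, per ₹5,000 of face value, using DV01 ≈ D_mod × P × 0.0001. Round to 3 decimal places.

₹2.095

Periodic yield y = 0.0135.
  t   CF        PV=CF/(1+0.0135)^t    t·PV
  1       237.50       234.3365       234.3365
  2       237.50       231.2151       462.4301
  3       237.50       228.1352       684.4057
  4     5,237.50     4,963.9686    19,855.8743
  Σ                  5,657.6553    21,237.0466
P = 5,657.6553; D_Mac = 3.75368 yrs; D_mod = 3.70368 yrs.
DV01 ≈ 3.70368 × 5,657.6553 × 0.0001 = 2.095417.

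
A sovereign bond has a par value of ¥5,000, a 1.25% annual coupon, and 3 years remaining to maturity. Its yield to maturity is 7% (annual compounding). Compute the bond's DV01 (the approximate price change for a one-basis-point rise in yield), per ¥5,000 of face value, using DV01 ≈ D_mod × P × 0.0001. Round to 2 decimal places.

¥1.17

Periodic yield y = 0.07.
  t   CF        PV=CF/(1+0.07)^t    t·PV
  1        62.50        58.4112        58.4112
  2        62.50        54.5899       109.1798
  3     5,062.50     4,132.5080    12,397.5240
  Σ                  4,245.5091    12,565.1151
P = 4,245.5091; D_Mac = 2.95963 yrs; D_mod = 2.76600 yrs.
DV01 ≈ 2.76600 × 4,245.5091 × 0.0001 = 1.174310.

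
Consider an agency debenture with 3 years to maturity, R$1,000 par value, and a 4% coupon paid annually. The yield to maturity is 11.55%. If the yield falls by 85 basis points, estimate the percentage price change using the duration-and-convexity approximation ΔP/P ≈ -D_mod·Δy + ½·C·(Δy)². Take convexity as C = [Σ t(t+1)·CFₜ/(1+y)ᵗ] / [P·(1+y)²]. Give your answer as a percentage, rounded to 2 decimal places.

+2.22%

With y = 0.1155:
  t   CF        PV=CF/(1+0.1155)^t    t·PV        t(t+1)·PV
  1        40.00        35.8584        35.8584          71.7167
  2        40.00        32.1455        64.2911         192.8733
  3     1,040.00       749.2463     2,247.7389       8,990.9558
  Σ                    817.2502     2,347.8884       9,255.5458
P = 817.2502; D_Mac = 2.87291 yrs; D_mod = 2.57545 yrs; C = 9.10139.
Duration effect: -2.57545 × (-0.0085) = +0.021891
Convexity effect: 0.5 × 9.10139 × (-0.0085)² = +0.0003288
ΔP/P ≈ +0.021891 + 0.0003288 = +0.022220 = +2.2220%.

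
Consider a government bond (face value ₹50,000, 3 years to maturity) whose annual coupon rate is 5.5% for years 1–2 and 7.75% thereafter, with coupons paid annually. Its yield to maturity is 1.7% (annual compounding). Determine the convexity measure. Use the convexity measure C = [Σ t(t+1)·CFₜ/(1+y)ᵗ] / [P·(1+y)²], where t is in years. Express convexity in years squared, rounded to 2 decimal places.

10.87

With y = 0.017:
  t   CF        PV=CF/(1+0.017)^t    t·PV        t(t+1)·PV
  1     2,750.00     2,704.0315     2,704.0315       5,408.0629
  2     2,750.00     2,658.8313     5,317.6627      15,952.9880
  3    53,875.00    51,218.2133   153,654.6399     614,618.5596
  Σ                 56,581.0761   161,676.3340     635,979.6105
P = 56,581.0761.
Convexity = Σ t(t+1)·PV / [P·(1+y)²] = 635,979.6105 / (56,581.0761 × 1.034289) = 10.86751.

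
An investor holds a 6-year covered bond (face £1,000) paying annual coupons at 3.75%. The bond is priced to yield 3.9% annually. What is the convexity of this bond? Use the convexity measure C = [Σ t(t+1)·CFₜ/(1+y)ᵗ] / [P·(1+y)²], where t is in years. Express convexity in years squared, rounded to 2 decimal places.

34.45

With y = 0.039:
  t   CF        PV=CF/(1+0.039)^t    t·PV        t(t+1)·PV
  1        37.50        36.0924        36.0924          72.1848
  2        37.50        34.7376        69.4753         208.4258
  3        37.50        33.4337       100.3011         401.2046
  4        37.50        32.1787       128.7150         643.5749
  5        37.50        30.9709       154.8544         929.1264
  6     1,037.50       824.6978     4,948.1866      34,637.3063
  Σ                    992.1111     5,437.6248      36,891.8227
P = 992.1111.
Convexity = Σ t(t+1)·PV / [P·(1+y)²] = 36,891.8227 / (992.1111 × 1.079521) = 34.44599.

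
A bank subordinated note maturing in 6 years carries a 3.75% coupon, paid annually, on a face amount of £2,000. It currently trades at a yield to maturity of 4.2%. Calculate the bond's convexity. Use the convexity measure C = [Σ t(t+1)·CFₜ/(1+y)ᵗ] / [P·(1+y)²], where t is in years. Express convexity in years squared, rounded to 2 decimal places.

With y = 0.042:
  t   CF        PV=CF/(1+0.042)^t    t·PV        t(t+1)·PV
  1        75.00        71.9770        71.9770         143.9539
  2        75.00        69.0758       138.1516         414.4547
  3        75.00        66.2915       198.8746         795.4985
  4        75.00        63.6195       254.4781       1,272.3904
  5        75.00        61.0552       305.2760       1,831.6560
  6     2,075.00     1,621.1074     9,726.6444      68,086.5106
  Σ                  1,953.1264    10,695.4016      72,544.4642
P = 1,953.1264.
Convexity = Σ t(t+1)·PV / [P·(1+y)²] = 72,544.4642 / (1,953.1264 × 1.085764) = 34.20885.

34.21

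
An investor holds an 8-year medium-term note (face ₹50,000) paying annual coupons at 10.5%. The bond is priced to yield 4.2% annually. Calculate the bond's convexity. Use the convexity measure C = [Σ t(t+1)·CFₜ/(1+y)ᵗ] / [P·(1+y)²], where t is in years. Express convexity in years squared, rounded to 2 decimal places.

With y = 0.042:
  t   CF        PV=CF/(1+0.042)^t    t·PV        t(t+1)·PV
  1     5,250.00     5,038.3877     5,038.3877      10,076.7754
  2     5,250.00     4,835.3049     9,670.6098      29,011.8295
  3     5,250.00     4,640.4078    13,921.2233      55,684.8934
  4     5,250.00     4,453.3664    17,813.4656      89,067.3279
  5     5,250.00     4,273.8641    21,369.3205     128,215.9231
  6     5,250.00     4,101.5970    24,609.5822     172,267.0751
  7     5,250.00     3,936.2735    27,553.9148     220,431.3181
  8    55,250.00    39,754.8877   318,039.1013   2,862,351.9121
  Σ                 71,034.0891   438,015.6052   3,567,107.0546
P = 71,034.0891.
Convexity = Σ t(t+1)·PV / [P·(1+y)²] = 3,567,107.0546 / (71,034.0891 × 1.085764) = 46.25023.

46.25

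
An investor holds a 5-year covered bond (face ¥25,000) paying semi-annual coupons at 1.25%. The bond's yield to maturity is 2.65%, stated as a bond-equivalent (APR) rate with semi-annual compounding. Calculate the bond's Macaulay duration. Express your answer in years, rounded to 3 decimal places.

4.857 years

Periodic yield y = 0.01325. Discount each cash flow and weight by its period:
  t   CF        PV=CF/(1+0.01325)^t    t·PV
  1       156.25       154.2068       154.2068
  2       156.25       152.1902       304.3805
  3       156.25       150.2001       450.6003
  4       156.25       148.2360       592.9438
  5       156.25       146.2975       731.4876
  6       156.25       144.3844       866.3066
  7       156.25       142.4963       997.4744
  8       156.25       140.6330     1,125.0637
  9       156.25       138.7939     1,249.1455
  10   25,156.25    22,053.6145   220,536.1446
  Σ                 23,371.0527   227,007.7537
Price P = Σ PV = 23,371.0527.
Macaulay duration = Σ(t·PV) / P = 227,007.7537 / 23,371.0527 = 9.71320 half-year periods.
In years: 9.71320 / 2 = 4.85660 years.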